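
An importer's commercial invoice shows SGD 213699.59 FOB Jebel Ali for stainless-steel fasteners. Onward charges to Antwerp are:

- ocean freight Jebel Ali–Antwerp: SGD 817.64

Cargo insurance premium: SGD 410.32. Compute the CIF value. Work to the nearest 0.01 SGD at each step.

CIF value: SGD 214927.55

CIF = FOB price + freight + insurance
CIF = 213699.59 + 817.64 + 410.32 = 214927.55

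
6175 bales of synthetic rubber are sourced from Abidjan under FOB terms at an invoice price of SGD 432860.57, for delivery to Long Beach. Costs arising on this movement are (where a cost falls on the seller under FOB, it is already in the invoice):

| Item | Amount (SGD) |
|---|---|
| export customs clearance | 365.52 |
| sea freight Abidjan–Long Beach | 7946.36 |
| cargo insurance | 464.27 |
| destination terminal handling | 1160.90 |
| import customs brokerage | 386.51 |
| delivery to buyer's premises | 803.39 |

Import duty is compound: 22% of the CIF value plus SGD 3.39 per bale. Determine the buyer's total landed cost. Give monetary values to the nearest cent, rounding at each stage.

Total landed cost: SGD 561634.91

FOB: the seller bears costs until goods are on board at the origin port; the buyer bears freight, insurance and all costs thereafter.
Already in the invoice (seller's account under FOB): export clearance — exclude.
CIF value = FOB price + freight + insurance = 432860.57 + 7946.36 + 464.27 = 441271.20
Ad valorem component: 441271.20 × 22% = 97079.66
Specific component: 6175 × 3.39 = 20933.25
Import duty = 97079.66 + 20933.25 = 118012.91
Buyer bears: freight 7946.36 + insurance 464.27 + destination terminal 1160.90 + brokerage 386.51 + delivery 803.39 + duty 118012.91 = 128774.34
Landed cost = invoice 432860.57 + 128774.34 = 561634.91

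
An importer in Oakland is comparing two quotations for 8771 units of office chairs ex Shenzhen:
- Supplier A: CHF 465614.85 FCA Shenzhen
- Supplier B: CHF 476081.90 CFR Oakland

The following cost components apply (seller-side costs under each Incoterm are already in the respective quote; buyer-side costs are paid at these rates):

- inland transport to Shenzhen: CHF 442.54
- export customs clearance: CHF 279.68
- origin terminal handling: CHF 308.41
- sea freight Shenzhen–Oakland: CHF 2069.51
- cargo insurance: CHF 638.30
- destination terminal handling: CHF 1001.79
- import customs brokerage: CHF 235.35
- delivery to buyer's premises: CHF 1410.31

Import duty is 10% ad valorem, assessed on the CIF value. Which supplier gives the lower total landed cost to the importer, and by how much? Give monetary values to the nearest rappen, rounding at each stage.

Supplier A is cheaper by CHF 8898.04

Supplier A (FCA):
CIF value = FCA price + origin terminal + freight + insurance = 465614.85 + 308.41 + 2069.51 + 638.30 = 468631.07
Import duty = 468631.07 × 10% = 46863.11
Buyer bears (A): 308.41 + 2069.51 + 638.30 + 1001.79 + 235.35 + 1410.31 = 5663.67
Landed cost (A) = invoice 465614.85 + 5663.67 + duty 46863.11 = 518141.63
Supplier B (CFR):
CIF value = CFR price + insurance = 476081.90 + 638.30 = 476720.20
Import duty = 476720.20 × 10% = 47672.02
Buyer bears (B): 638.30 + 1001.79 + 235.35 + 1410.31 = 3285.75
Landed cost (B) = invoice 476081.90 + 3285.75 + duty 47672.02 = 527039.67
Difference = |518141.63 − 527039.67| = 8898.04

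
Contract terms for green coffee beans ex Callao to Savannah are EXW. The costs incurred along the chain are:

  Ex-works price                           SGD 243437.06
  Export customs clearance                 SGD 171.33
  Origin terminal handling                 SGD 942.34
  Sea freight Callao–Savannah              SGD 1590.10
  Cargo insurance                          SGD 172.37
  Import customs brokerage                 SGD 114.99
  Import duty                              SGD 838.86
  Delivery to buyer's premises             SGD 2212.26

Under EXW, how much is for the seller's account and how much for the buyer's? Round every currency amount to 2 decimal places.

EXW: the seller makes goods available at their premises; the buyer bears all onward costs.
Seller's account: goods 243437.06 = 243437.06
Buyer's account: export clearance 171.33 + origin terminal 942.34 + freight 1590.10 + insurance 172.37 + brokerage 114.99 + duty 838.86 + delivery 2212.26 = 6042.25

Seller: SGD 243437.06; buyer: SGD 6042.25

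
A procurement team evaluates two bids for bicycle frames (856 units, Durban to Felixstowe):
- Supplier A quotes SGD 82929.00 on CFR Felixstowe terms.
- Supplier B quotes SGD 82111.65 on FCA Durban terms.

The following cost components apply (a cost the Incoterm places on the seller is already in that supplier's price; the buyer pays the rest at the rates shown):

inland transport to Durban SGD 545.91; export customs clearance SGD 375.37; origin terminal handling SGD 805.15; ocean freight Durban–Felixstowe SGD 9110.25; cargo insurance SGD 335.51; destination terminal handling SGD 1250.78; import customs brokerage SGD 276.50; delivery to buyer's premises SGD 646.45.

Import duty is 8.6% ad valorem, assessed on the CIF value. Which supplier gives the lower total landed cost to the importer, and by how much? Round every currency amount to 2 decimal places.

Supplier A is cheaper by SGD 9880.48

Supplier A (CFR):
CIF value = CFR price + insurance = 82929.00 + 335.51 = 83264.51
Import duty = 83264.51 × 8.6% = 7160.75
Buyer bears (A): 335.51 + 1250.78 + 276.50 + 646.45 = 2509.24
Landed cost (A) = invoice 82929.00 + 2509.24 + duty 7160.75 = 92598.99
Supplier B (FCA):
CIF value = FCA price + origin terminal + freight + insurance = 82111.65 + 805.15 + 9110.25 + 335.51 = 92362.56
Import duty = 92362.56 × 8.6% = 7943.18
Buyer bears (B): 805.15 + 9110.25 + 335.51 + 1250.78 + 276.50 + 646.45 = 12424.64
Landed cost (B) = invoice 82111.65 + 12424.64 + duty 7943.18 = 102479.47
Difference = |92598.99 − 102479.47| = 9880.48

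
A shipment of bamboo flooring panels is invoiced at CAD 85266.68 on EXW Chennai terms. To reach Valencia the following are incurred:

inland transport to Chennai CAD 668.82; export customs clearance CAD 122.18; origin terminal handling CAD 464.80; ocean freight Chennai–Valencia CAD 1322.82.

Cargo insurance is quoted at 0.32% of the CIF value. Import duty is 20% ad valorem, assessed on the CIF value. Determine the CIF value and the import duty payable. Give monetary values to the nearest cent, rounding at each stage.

CIF value: CAD 88127.31; import duty: CAD 17625.46

Let C be the CIF value. C = EXW price + pre-shipment costs + freight + 0.32% × C
C − 0.32% × C = 85266.68 + 668.82 + 122.18 + 464.80 + 1322.82
0.9968 × C = 87845.30
C = 87845.30 / 0.9968 = 88127.31
Insurance premium = 0.32% × 88127.31 = 282.01
Import duty = 88127.31 × 20% = 17625.46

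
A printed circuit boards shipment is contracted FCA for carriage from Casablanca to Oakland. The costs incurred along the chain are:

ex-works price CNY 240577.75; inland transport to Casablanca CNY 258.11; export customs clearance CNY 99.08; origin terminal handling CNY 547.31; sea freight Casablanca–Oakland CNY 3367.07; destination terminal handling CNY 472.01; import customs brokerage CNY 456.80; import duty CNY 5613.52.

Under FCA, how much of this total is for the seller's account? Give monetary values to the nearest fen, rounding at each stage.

FCA: the seller delivers export-cleared goods to the carrier; the buyer bears costs from that point.
Seller's account: goods 240577.75 + inland to port 258.11 + export clearance 99.08 = 240934.94
Buyer's account: origin terminal 547.31 + freight 3367.07 + destination terminal 472.01 + brokerage 456.80 + duty 5613.52 = 10456.71

Seller's account: CNY 240934.94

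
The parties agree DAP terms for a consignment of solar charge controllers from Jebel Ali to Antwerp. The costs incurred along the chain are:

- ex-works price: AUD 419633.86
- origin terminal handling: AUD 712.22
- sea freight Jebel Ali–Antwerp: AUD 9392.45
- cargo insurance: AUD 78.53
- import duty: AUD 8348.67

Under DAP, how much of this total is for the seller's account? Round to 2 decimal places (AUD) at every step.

Seller's account: AUD 429817.06

DAP: the seller bears all costs to the named destination except import duty and clearance.
Seller's account: goods 419633.86 + origin terminal 712.22 + freight 9392.45 + insurance 78.53 = 429817.06
Buyer's account: duty 8348.67 = 8348.67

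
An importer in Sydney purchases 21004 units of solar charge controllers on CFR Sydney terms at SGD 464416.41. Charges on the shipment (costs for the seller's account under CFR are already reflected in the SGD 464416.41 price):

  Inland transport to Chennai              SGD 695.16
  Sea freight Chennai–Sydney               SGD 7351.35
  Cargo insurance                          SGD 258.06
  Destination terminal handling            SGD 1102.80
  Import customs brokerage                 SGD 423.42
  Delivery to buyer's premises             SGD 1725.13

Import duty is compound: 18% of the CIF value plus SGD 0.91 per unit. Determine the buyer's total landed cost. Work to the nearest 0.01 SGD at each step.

Total landed cost: SGD 570680.86

CFR: the seller pays costs through ocean freight to the destination port, but not insurance.
Already in the invoice (seller's account under CFR): inland to port, freight — exclude.
CIF value = CFR price + insurance = 464416.41 + 258.06 = 464674.47
Ad valorem component: 464674.47 × 18% = 83641.40
Specific component: 21004 × 0.91 = 19113.64
Import duty = 83641.40 + 19113.64 = 102755.04
Buyer bears: insurance 258.06 + destination terminal 1102.80 + brokerage 423.42 + delivery 1725.13 + duty 102755.04 = 106264.45
Landed cost = invoice 464416.41 + 106264.45 = 570680.86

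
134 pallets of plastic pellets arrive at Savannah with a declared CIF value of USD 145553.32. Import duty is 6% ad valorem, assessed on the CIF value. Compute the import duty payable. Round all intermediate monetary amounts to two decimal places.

Import duty = 145553.32 × 6% = 8733.20

Import duty: USD 8733.20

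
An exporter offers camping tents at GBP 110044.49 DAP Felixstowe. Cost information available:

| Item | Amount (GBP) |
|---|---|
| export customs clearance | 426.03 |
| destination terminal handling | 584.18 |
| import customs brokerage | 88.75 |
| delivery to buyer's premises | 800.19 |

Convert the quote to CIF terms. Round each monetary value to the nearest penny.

CIF price: GBP 108660.12

Not relevant to the conversion: export clearance — on the seller under both DAP and CIF; already in the DAP price and stays in the CIF price. brokerage — on the buyer under both terms; not part of either seller's price.
From DAP to CIF, the seller no longer bears: destination terminal, delivery.
CIF price = 110044.49 − 584.18 − 800.19 = 108660.12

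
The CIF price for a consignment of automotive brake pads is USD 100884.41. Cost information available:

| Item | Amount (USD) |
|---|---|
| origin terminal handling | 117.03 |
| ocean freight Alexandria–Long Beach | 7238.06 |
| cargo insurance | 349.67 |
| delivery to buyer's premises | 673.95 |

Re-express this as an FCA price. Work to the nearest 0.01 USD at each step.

Not relevant to the conversion: delivery — on the buyer under both terms; not part of either seller's price.
From CIF to FCA, the seller no longer bears: origin terminal, freight, insurance.
FCA price = 100884.41 − 117.03 − 7238.06 − 349.67 = 93179.65

FCA price: USD 93179.65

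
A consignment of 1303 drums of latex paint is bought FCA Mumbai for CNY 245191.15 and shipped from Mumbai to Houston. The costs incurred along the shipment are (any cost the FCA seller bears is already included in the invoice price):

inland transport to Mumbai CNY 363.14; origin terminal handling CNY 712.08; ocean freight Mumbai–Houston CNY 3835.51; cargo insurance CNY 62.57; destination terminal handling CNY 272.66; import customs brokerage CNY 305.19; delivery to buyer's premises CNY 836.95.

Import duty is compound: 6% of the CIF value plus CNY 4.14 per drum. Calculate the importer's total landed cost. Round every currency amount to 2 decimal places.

Total landed cost: CNY 271598.61

FCA: the seller delivers export-cleared goods to the carrier; the buyer bears costs from that point.
Already in the invoice (seller's account under FCA): inland to port — exclude.
CIF value = FCA price + origin terminal + freight + insurance = 245191.15 + 712.08 + 3835.51 + 62.57 = 249801.31
Ad valorem component: 249801.31 × 6% = 14988.08
Specific component: 1303 × 4.14 = 5394.42
Import duty = 14988.08 + 5394.42 = 20382.50
Buyer bears: origin terminal 712.08 + freight 3835.51 + insurance 62.57 + destination terminal 272.66 + brokerage 305.19 + delivery 836.95 + duty 20382.50 = 26407.46
Landed cost = invoice 245191.15 + 26407.46 = 271598.61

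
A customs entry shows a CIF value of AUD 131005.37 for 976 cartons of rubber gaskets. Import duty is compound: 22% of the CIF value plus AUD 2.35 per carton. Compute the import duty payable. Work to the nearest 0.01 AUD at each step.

Import duty: AUD 31114.78

Ad valorem component: 131005.37 × 22% = 28821.18
Specific component: 976 × 2.35 = 2293.60
Import duty = 28821.18 + 2293.60 = 31114.78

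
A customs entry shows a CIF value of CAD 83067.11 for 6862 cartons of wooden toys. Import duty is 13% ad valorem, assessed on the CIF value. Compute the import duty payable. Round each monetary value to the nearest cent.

Import duty: CAD 10798.72

Import duty = 83067.11 × 13% = 10798.72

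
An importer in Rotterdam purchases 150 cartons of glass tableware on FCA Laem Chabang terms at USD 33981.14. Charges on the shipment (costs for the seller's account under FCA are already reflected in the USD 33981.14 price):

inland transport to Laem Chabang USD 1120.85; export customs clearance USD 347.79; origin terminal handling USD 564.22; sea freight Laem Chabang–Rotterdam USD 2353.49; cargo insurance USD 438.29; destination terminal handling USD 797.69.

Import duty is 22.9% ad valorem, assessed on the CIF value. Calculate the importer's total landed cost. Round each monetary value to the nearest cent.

Total landed cost: USD 46685.04

FCA: the seller delivers export-cleared goods to the carrier; the buyer bears costs from that point.
Already in the invoice (seller's account under FCA): inland to port, export clearance — exclude.
CIF value = FCA price + origin terminal + freight + insurance = 33981.14 + 564.22 + 2353.49 + 438.29 = 37337.14
Import duty = 37337.14 × 22.9% = 8550.21
Buyer bears: origin terminal 564.22 + freight 2353.49 + insurance 438.29 + destination terminal 797.69 + duty 8550.21 = 12703.90
Landed cost = invoice 33981.14 + 12703.90 = 46685.04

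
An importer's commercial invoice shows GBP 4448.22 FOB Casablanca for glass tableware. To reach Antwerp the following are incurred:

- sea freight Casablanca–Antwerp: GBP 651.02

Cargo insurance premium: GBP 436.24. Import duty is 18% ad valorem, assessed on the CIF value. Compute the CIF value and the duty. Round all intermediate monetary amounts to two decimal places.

CIF = FOB price + freight + insurance
CIF = 4448.22 + 651.02 + 436.24 = 5535.48
Import duty = 5535.48 × 18% = 996.39

CIF value: GBP 5535.48; import duty: GBP 996.39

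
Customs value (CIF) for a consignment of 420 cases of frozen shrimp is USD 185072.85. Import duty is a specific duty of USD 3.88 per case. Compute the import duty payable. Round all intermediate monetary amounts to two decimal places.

Import duty = 420 × 3.88 = 1629.60

Import duty: USD 1629.60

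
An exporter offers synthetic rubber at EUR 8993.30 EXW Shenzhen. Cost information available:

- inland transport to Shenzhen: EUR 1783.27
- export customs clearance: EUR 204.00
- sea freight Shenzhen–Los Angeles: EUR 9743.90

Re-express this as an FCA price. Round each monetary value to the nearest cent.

FCA price: EUR 10980.57

Not relevant to the conversion: freight — on the buyer under both terms; not part of either seller's price.
From EXW to FCA, the seller additionally bears: inland to port, export clearance.
FCA price = 8993.30 + 1783.27 + 204.00 = 10980.57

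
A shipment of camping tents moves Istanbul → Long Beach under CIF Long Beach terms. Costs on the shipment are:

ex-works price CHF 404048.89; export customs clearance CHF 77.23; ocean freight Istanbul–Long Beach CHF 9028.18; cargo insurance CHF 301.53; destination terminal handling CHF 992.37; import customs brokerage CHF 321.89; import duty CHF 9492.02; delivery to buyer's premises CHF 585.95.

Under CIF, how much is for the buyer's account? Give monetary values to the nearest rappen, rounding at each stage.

CIF: the seller pays costs through ocean freight and marine insurance to the destination port.
Seller's account: goods 404048.89 + export clearance 77.23 + freight 9028.18 + insurance 301.53 = 413455.83
Buyer's account: destination terminal 992.37 + brokerage 321.89 + duty 9492.02 + delivery 585.95 = 11392.23

Buyer's account: CHF 11392.23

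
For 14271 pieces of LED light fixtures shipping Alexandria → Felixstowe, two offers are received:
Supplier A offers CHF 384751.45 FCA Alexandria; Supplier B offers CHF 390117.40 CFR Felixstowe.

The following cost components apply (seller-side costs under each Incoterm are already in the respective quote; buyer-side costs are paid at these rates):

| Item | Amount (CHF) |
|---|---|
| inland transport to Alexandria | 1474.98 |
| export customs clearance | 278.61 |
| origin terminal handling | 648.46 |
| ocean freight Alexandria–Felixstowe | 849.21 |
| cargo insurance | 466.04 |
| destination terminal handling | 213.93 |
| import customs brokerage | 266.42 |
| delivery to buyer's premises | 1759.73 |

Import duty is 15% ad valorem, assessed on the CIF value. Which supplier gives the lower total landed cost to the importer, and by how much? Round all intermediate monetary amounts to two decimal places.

Supplier A is cheaper by CHF 4448.53

Supplier A (FCA):
CIF value = FCA price + origin terminal + freight + insurance = 384751.45 + 648.46 + 849.21 + 466.04 = 386715.16
Import duty = 386715.16 × 15% = 58007.27
Buyer bears (A): 648.46 + 849.21 + 466.04 + 213.93 + 266.42 + 1759.73 = 4203.79
Landed cost (A) = invoice 384751.45 + 4203.79 + duty 58007.27 = 446962.51
Supplier B (CFR):
CIF value = CFR price + insurance = 390117.40 + 466.04 = 390583.44
Import duty = 390583.44 × 15% = 58587.52
Buyer bears (B): 466.04 + 213.93 + 266.42 + 1759.73 = 2706.12
Landed cost (B) = invoice 390117.40 + 2706.12 + duty 58587.52 = 451411.04
Difference = |446962.51 − 451411.04| = 4448.53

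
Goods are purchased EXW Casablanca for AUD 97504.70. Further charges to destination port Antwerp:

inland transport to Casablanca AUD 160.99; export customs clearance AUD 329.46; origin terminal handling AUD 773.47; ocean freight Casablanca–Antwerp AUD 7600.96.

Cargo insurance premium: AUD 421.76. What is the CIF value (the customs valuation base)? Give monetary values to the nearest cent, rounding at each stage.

CIF = EXW price + pre-shipment costs + freight + insurance
CIF = 97504.70 + 160.99 + 329.46 + 773.47 + 7600.96 + 421.76 = 106791.34

CIF value: AUD 106791.34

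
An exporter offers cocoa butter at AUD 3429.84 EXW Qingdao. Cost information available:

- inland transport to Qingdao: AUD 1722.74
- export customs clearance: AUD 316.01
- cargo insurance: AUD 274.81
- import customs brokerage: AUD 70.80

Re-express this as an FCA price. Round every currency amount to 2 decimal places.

FCA price: AUD 5468.59

Not relevant to the conversion: brokerage, insurance — on the buyer under both terms; not part of either seller's price.
From EXW to FCA, the seller additionally bears: inland to port, export clearance.
FCA price = 3429.84 + 1722.74 + 316.01 = 5468.59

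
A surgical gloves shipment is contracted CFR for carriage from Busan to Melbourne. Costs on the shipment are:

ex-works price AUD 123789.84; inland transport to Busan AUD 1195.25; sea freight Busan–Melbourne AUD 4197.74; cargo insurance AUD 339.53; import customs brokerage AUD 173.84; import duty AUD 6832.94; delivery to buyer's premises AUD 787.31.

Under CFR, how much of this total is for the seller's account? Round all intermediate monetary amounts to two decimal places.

CFR: the seller pays costs through ocean freight to the destination port, but not insurance.
Seller's account: goods 123789.84 + inland to port 1195.25 + freight 4197.74 = 129182.83
Buyer's account: insurance 339.53 + brokerage 173.84 + duty 6832.94 + delivery 787.31 = 8133.62

Seller's account: AUD 129182.83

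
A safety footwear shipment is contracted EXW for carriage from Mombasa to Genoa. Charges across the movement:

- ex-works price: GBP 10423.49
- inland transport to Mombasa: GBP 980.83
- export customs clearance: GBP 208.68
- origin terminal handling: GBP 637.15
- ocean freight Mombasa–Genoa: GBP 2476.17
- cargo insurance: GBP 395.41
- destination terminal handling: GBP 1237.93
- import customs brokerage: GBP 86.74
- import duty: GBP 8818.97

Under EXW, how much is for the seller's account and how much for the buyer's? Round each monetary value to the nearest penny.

Seller: GBP 10423.49; buyer: GBP 14841.88

EXW: the seller makes goods available at their premises; the buyer bears all onward costs.
Seller's account: goods 10423.49 = 10423.49
Buyer's account: inland to port 980.83 + export clearance 208.68 + origin terminal 637.15 + freight 2476.17 + insurance 395.41 + destination terminal 1237.93 + brokerage 86.74 + duty 8818.97 = 14841.88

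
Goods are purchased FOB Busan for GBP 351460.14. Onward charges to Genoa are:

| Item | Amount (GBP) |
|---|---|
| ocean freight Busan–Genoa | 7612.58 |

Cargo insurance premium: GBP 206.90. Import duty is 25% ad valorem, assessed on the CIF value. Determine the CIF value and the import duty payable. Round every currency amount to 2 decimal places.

CIF = FOB price + freight + insurance
CIF = 351460.14 + 7612.58 + 206.90 = 359279.62
Import duty = 359279.62 × 25% = 89819.91

CIF value: GBP 359279.62; import duty: GBP 89819.91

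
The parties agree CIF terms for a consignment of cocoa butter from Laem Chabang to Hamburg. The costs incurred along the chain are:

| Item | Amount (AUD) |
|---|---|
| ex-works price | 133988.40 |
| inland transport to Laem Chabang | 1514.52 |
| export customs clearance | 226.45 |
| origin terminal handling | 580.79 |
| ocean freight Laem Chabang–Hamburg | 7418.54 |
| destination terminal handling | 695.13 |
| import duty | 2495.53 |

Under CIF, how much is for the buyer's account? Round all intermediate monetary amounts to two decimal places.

Buyer's account: AUD 3190.66

CIF: the seller pays costs through ocean freight and marine insurance to the destination port.
Seller's account: goods 133988.40 + inland to port 1514.52 + export clearance 226.45 + origin terminal 580.79 + freight 7418.54 = 143728.70
Buyer's account: destination terminal 695.13 + duty 2495.53 = 3190.66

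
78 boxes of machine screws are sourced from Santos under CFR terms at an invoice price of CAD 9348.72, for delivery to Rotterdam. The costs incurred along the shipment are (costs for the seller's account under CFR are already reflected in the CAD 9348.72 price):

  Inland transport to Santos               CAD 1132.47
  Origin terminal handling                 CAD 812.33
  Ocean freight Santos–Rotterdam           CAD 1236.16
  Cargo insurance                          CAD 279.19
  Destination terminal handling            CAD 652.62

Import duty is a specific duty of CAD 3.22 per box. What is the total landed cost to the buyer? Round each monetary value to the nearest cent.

CFR: the seller pays costs through ocean freight to the destination port, but not insurance.
Already in the invoice (seller's account under CFR): inland to port, origin terminal, freight — exclude.
CIF value = CFR price + insurance = 9348.72 + 279.19 = 9627.91
Import duty = 78 × 3.22 = 251.16
Buyer bears: insurance 279.19 + destination terminal 652.62 + duty 251.16 = 1182.97
Landed cost = invoice 9348.72 + 1182.97 = 10531.69

Total landed cost: CAD 10531.69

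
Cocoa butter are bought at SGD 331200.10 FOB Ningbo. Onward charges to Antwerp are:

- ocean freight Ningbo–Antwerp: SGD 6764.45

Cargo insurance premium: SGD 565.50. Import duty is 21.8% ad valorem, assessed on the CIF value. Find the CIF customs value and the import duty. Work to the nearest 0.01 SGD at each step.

CIF value: SGD 338530.05; import duty: SGD 73799.55

CIF = FOB price + freight + insurance
CIF = 331200.10 + 6764.45 + 565.50 = 338530.05
Import duty = 338530.05 × 21.8% = 73799.55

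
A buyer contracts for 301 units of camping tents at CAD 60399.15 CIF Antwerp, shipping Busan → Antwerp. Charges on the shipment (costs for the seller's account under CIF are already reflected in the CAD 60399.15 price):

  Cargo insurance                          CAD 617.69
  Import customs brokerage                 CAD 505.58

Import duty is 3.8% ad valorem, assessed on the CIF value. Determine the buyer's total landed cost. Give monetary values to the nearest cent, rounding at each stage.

CIF: the seller pays costs through ocean freight and marine insurance to the destination port.
Already in the invoice (seller's account under CIF): insurance — exclude.
The CIF price already equals the CIF value: 60399.15
Import duty = 60399.15 × 3.8% = 2295.17
Buyer bears: brokerage 505.58 + duty 2295.17 = 2800.75
Landed cost = invoice 60399.15 + 2800.75 = 63199.90

Total landed cost: CAD 63199.90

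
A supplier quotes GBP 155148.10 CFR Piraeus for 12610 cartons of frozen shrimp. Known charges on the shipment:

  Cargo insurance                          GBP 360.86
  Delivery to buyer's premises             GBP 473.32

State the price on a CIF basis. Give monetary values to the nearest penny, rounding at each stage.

Not relevant to the conversion: delivery — on the buyer under both terms; not part of either seller's price.
From CFR to CIF, the seller additionally bears: insurance.
CIF price = 155148.10 + 360.86 = 155508.96

CIF price: GBP 155508.96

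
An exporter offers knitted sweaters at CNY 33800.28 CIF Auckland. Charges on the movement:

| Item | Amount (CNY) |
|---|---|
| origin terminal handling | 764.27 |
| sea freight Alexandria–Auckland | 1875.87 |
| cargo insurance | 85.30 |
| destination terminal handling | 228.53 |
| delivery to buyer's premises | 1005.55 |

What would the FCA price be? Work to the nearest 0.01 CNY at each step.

Not relevant to the conversion: destination terminal, delivery — on the buyer under both terms; not part of either seller's price.
From CIF to FCA, the seller no longer bears: origin terminal, freight, insurance.
FCA price = 33800.28 − 764.27 − 1875.87 − 85.30 = 31074.84

FCA price: CNY 31074.84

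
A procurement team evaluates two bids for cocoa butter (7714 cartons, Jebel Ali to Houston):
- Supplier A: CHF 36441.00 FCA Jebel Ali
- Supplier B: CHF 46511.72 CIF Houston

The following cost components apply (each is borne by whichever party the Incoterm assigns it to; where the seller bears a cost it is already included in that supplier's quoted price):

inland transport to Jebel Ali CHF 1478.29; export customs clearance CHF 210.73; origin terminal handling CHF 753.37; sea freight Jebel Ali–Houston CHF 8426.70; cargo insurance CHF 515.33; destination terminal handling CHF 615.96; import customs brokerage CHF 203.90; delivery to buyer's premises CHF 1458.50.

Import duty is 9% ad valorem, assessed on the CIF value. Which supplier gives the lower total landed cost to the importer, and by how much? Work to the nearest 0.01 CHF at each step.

Supplier A is cheaper by CHF 409.09

Supplier A (FCA):
CIF value = FCA price + origin terminal + freight + insurance = 36441.00 + 753.37 + 8426.70 + 515.33 = 46136.40
Import duty = 46136.40 × 9% = 4152.28
Buyer bears (A): 753.37 + 8426.70 + 515.33 + 615.96 + 203.90 + 1458.50 = 11973.76
Landed cost (A) = invoice 36441.00 + 11973.76 + duty 4152.28 = 52567.04
Supplier B (CIF):
The CIF price already equals the CIF value: 46511.72
Import duty = 46511.72 × 9% = 4186.05
Buyer bears (B): 615.96 + 203.90 + 1458.50 = 2278.36
Landed cost (B) = invoice 46511.72 + 2278.36 + duty 4186.05 = 52976.13
Difference = |52567.04 − 52976.13| = 409.09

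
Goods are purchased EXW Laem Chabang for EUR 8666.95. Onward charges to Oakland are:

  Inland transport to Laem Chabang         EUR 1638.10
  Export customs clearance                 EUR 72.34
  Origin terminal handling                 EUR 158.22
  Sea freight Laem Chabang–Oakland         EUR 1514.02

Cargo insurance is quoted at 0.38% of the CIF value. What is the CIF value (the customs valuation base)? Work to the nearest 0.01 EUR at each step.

Let C be the CIF value. C = EXW price + pre-shipment costs + freight + 0.38% × C
C − 0.38% × C = 8666.95 + 1638.10 + 72.34 + 158.22 + 1514.02
0.9962 × C = 12049.63
C = 12049.63 / 0.9962 = 12095.59
Insurance premium = 0.38% × 12095.59 = 45.96

CIF value: EUR 12095.59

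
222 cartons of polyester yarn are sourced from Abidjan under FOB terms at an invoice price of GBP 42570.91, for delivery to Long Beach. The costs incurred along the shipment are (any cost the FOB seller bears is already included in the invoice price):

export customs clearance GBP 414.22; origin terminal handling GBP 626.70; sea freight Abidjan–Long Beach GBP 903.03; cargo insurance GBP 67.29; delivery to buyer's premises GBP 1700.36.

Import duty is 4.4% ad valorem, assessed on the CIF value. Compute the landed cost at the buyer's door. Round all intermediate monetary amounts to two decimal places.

Total landed cost: GBP 47157.40

FOB: the seller bears costs until goods are on board at the origin port; the buyer bears freight, insurance and all costs thereafter.
Already in the invoice (seller's account under FOB): export clearance, origin terminal — exclude.
CIF value = FOB price + freight + insurance = 42570.91 + 903.03 + 67.29 = 43541.23
Import duty = 43541.23 × 4.4% = 1915.81
Buyer bears: freight 903.03 + insurance 67.29 + delivery 1700.36 + duty 1915.81 = 4586.49
Landed cost = invoice 42570.91 + 4586.49 = 47157.40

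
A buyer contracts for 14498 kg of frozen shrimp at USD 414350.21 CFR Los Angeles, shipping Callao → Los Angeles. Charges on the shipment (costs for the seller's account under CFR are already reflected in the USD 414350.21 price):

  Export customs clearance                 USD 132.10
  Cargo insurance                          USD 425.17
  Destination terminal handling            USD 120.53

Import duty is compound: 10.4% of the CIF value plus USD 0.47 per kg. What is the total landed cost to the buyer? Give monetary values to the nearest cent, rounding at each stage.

CFR: the seller pays costs through ocean freight to the destination port, but not insurance.
Already in the invoice (seller's account under CFR): export clearance — exclude.
CIF value = CFR price + insurance = 414350.21 + 425.17 = 414775.38
Ad valorem component: 414775.38 × 10.4% = 43136.64
Specific component: 14498 × 0.47 = 6814.06
Import duty = 43136.64 + 6814.06 = 49950.70
Buyer bears: insurance 425.17 + destination terminal 120.53 + duty 49950.70 = 50496.40
Landed cost = invoice 414350.21 + 50496.40 = 464846.61

Total landed cost: USD 464846.61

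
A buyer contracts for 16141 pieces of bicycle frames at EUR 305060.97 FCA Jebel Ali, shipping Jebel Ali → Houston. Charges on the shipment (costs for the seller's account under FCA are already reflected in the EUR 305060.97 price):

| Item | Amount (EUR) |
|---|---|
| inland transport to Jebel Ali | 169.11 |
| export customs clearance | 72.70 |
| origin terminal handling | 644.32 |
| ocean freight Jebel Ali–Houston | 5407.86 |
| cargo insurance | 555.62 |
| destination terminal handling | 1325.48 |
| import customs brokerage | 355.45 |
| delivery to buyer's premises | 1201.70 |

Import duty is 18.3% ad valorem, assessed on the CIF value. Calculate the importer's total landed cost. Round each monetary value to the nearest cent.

FCA: the seller delivers export-cleared goods to the carrier; the buyer bears costs from that point.
Already in the invoice (seller's account under FCA): inland to port, export clearance — exclude.
CIF value = FCA price + origin terminal + freight + insurance = 305060.97 + 644.32 + 5407.86 + 555.62 = 311668.77
Import duty = 311668.77 × 18.3% = 57035.38
Buyer bears: origin terminal 644.32 + freight 5407.86 + insurance 555.62 + destination terminal 1325.48 + brokerage 355.45 + delivery 1201.70 + duty 57035.38 = 66525.81
Landed cost = invoice 305060.97 + 66525.81 = 371586.78

Total landed cost: EUR 371586.78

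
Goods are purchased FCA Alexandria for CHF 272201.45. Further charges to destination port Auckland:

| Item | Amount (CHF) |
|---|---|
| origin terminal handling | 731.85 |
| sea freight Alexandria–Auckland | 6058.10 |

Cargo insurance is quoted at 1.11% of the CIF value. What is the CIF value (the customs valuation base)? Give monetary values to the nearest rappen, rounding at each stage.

CIF value: CHF 282122.96

Let C be the CIF value. C = FCA price + pre-shipment costs + freight + 1.11% × C
C − 1.11% × C = 272201.45 + 731.85 + 6058.10
0.9889 × C = 278991.40
C = 278991.40 / 0.9889 = 282122.96
Insurance premium = 1.11% × 282122.96 = 3131.56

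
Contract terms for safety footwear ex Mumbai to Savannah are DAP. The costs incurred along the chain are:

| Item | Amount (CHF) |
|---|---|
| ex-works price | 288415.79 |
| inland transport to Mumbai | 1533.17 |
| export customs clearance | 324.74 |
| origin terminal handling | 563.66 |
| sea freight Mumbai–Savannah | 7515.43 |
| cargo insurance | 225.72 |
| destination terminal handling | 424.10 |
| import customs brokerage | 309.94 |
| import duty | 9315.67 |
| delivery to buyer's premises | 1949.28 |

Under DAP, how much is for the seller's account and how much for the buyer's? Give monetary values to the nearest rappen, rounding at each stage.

Seller: CHF 300951.89; buyer: CHF 9625.61

DAP: the seller bears all costs to the named destination except import duty and clearance.
Seller's account: goods 288415.79 + inland to port 1533.17 + export clearance 324.74 + origin terminal 563.66 + freight 7515.43 + insurance 225.72 + destination terminal 424.10 + delivery 1949.28 = 300951.89
Buyer's account: brokerage 309.94 + duty 9315.67 = 9625.61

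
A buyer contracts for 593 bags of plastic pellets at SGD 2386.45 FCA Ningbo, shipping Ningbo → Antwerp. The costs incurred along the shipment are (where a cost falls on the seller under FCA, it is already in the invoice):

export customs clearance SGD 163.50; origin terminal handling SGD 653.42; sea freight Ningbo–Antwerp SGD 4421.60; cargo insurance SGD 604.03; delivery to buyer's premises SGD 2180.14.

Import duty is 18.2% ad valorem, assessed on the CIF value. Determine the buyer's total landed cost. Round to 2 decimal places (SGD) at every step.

FCA: the seller delivers export-cleared goods to the carrier; the buyer bears costs from that point.
Already in the invoice (seller's account under FCA): export clearance — exclude.
CIF value = FCA price + origin terminal + freight + insurance = 2386.45 + 653.42 + 4421.60 + 604.03 = 8065.50
Import duty = 8065.50 × 18.2% = 1467.92
Buyer bears: origin terminal 653.42 + freight 4421.60 + insurance 604.03 + delivery 2180.14 + duty 1467.92 = 9327.11
Landed cost = invoice 2386.45 + 9327.11 = 11713.56

Total landed cost: SGD 11713.56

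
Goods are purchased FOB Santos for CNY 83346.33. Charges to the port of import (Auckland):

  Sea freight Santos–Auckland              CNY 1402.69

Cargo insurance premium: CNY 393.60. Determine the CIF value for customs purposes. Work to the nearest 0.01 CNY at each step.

CIF = FOB price + freight + insurance
CIF = 83346.33 + 1402.69 + 393.60 = 85142.62

CIF value: CNY 85142.62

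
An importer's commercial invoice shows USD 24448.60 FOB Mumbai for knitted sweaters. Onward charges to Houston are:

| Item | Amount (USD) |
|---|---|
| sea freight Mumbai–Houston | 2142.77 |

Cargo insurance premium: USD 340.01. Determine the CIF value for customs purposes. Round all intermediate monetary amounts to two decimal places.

CIF value: USD 26931.38

CIF = FOB price + freight + insurance
CIF = 24448.60 + 2142.77 + 340.01 = 26931.38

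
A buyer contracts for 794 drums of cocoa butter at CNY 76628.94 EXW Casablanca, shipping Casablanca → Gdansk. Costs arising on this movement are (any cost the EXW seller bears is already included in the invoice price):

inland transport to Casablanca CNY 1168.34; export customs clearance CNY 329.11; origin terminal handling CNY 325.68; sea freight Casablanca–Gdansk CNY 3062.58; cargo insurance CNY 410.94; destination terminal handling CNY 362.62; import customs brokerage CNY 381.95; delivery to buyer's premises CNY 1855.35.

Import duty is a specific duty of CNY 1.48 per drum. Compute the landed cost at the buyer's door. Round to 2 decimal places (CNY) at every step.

Total landed cost: CNY 85700.63

EXW: the seller makes goods available at their premises; the buyer bears all onward costs.
CIF value = EXW price + inland to port + export clearance + origin terminal + freight + insurance = 76628.94 + 1168.34 + 329.11 + 325.68 + 3062.58 + 410.94 = 81925.59
Import duty = 794 × 1.48 = 1175.12
Buyer bears: inland to port 1168.34 + export clearance 329.11 + origin terminal 325.68 + freight 3062.58 + insurance 410.94 + destination terminal 362.62 + brokerage 381.95 + delivery 1855.35 + duty 1175.12 = 9071.69
Landed cost = invoice 76628.94 + 9071.69 = 85700.63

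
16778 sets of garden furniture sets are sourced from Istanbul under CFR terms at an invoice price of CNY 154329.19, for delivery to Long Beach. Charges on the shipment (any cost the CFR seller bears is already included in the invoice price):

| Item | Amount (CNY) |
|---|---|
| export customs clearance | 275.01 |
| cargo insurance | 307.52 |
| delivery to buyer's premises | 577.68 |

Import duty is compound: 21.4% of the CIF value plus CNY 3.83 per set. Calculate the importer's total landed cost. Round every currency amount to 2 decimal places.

CFR: the seller pays costs through ocean freight to the destination port, but not insurance.
Already in the invoice (seller's account under CFR): export clearance — exclude.
CIF value = CFR price + insurance = 154329.19 + 307.52 = 154636.71
Ad valorem component: 154636.71 × 21.4% = 33092.26
Specific component: 16778 × 3.83 = 64259.74
Import duty = 33092.26 + 64259.74 = 97352.00
Buyer bears: insurance 307.52 + delivery 577.68 + duty 97352.00 = 98237.20
Landed cost = invoice 154329.19 + 98237.20 = 252566.39

Total landed cost: CNY 252566.39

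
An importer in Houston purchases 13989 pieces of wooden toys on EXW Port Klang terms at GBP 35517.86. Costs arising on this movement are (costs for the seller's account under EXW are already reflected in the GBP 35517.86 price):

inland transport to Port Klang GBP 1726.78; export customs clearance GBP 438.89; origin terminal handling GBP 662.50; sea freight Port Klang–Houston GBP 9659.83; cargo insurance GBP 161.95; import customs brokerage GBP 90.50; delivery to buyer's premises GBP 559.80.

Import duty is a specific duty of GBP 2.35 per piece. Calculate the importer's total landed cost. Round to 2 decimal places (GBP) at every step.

EXW: the seller makes goods available at their premises; the buyer bears all onward costs.
CIF value = EXW price + inland to port + export clearance + origin terminal + freight + insurance = 35517.86 + 1726.78 + 438.89 + 662.50 + 9659.83 + 161.95 = 48167.81
Import duty = 13989 × 2.35 = 32874.15
Buyer bears: inland to port 1726.78 + export clearance 438.89 + origin terminal 662.50 + freight 9659.83 + insurance 161.95 + brokerage 90.50 + delivery 559.80 + duty 32874.15 = 46174.40
Landed cost = invoice 35517.86 + 46174.40 = 81692.26

Total landed cost: GBP 81692.26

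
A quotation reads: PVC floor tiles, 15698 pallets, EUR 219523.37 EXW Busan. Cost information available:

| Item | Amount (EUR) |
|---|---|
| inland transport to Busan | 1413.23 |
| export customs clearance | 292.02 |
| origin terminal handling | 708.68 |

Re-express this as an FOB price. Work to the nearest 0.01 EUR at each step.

From EXW to FOB, the seller additionally bears: inland to port, export clearance, origin terminal.
FOB price = 219523.37 + 1413.23 + 292.02 + 708.68 = 221937.30

FOB price: EUR 221937.30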